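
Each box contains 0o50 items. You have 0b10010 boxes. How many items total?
Convert 0o50 (octal) → 5×8 = 40 (decimal)
Convert 0b10010 (binary) → 16 + 2 = 18 (decimal)
Compute 40 × 18 = 720
720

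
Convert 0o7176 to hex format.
Convert 0o7176 (octal) → 7×512 + 1×64 + 7×8 + 6 = 3710 (decimal)
Convert 3710 (decimal) → 3710 = 14×256 + 7×16 + 14 → 0xE7E (hexadecimal)
0xE7E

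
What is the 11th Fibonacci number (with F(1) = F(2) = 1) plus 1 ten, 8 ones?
The 11th Fibonacci number (with F(1) = F(2) = 1): 1, 1, 2, 3, 5, 8, 13, 21, 34, 55, 89 → 89
Convert 1 ten, 8 ones (place-value notation) → 1×10 + 8 = 18 (decimal)
Compute 89 + 18 = 107
107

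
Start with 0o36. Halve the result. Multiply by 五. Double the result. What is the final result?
Convert 0o36 (octal) → 3×8 + 6 = 30 (decimal)
Start: 30
30 ÷ 2 = 15
Convert 五 (Chinese numeral) → 5 (decimal)
15 × 5 = 75
75 × 2 = 150
150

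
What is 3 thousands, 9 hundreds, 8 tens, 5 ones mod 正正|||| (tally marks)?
Convert 3 thousands, 9 hundreds, 8 tens, 5 ones (place-value notation) → 3×1000 + 9×100 + 8×10 + 5 = 3985 (decimal)
Convert 正正|||| (tally marks) → 5 + 5 + 4 = 14 (decimal)
Compute 3985 mod 14 = 9
9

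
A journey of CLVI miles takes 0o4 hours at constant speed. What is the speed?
Convert CLVI (Roman numeral) → 100 + 50 + 5 + 1 = 156 (decimal)
Convert 0o4 (octal) → 4 (decimal)
Compute 156 ÷ 4 = 39
39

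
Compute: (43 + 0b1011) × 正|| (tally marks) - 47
Convert 0b1011 (binary) → 8 + 2 + 1 = 11 (decimal)
Convert 正|| (tally marks) → 5 + 2 = 7 (decimal)
Expression in decimal: (43 + 11) × 7 - 47
Parentheses first: 43 + 11 = 54
Multiply: 54 × 7 = 378
Subtract: 378 - 47 = 331
331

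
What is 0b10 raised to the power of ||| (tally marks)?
Convert 0b10 (binary) → 2 (decimal)
Convert ||| (tally marks) → 3 (decimal)
Compute 2 ^ 3 = 8
8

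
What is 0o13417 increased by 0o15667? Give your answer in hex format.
Convert 0o13417 (octal) → 1×4096 + 3×512 + 4×64 + 1×8 + 7 = 5903 (decimal)
Convert 0o15667 (octal) → 1×4096 + 5×512 + 6×64 + 6×8 + 7 = 7095 (decimal)
Compute 5903 + 7095 = 12998
Convert 12998 (decimal) → 12998 = 3×4096 + 2×256 + 12×16 + 6 → 0x32C6 (hexadecimal)
0x32C6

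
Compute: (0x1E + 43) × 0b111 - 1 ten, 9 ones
Convert 0x1E (hexadecimal) → 1×16 + 14 = 30 (decimal)
Convert 0b111 (binary) → 4 + 2 + 1 = 7 (decimal)
Convert 1 ten, 9 ones (place-value notation) → 1×10 + 9 = 19 (decimal)
Expression in decimal: (30 + 43) × 7 - 19
Parentheses first: 30 + 43 = 73
Multiply: 73 × 7 = 511
Subtract: 511 - 19 = 492
492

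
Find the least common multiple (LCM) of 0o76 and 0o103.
Convert 0o76 (octal) → 7×8 + 6 = 62 (decimal)
Convert 0o103 (octal) → 1×64 + 3 = 67 (decimal)
Compute lcm(62, 67) = 4154
4154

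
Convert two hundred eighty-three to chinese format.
Convert two hundred eighty-three (English words) → 2×100 + 83 = 283 (decimal)
Convert 283 (decimal) → 283 = 2×100 + 8×10 + 3 → 二百八十三 (Chinese numeral)
二百八十三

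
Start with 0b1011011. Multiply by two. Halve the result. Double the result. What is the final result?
Convert 0b1011011 (binary) → 64 + 16 + 8 + 2 + 1 = 91 (decimal)
Start: 91
Convert two (English words) → 2 (decimal)
91 × 2 = 182
182 ÷ 2 = 91
91 × 2 = 182
182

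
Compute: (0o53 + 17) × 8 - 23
Convert 0o53 (octal) → 5×8 + 3 = 43 (decimal)
Expression in decimal: (43 + 17) × 8 - 23
Parentheses first: 43 + 17 = 60
Multiply: 60 × 8 = 480
Subtract: 480 - 23 = 457
457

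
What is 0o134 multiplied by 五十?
Convert 0o134 (octal) → 1×64 + 3×8 + 4 = 92 (decimal)
Convert 五十 (Chinese numeral) → 5×10 = 50 (decimal)
Compute 92 × 50 = 4600
4600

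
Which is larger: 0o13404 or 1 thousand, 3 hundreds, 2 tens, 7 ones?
Convert 0o13404 (octal) → 1×4096 + 3×512 + 4×64 + 4 = 5892 (decimal)
Convert 1 thousand, 3 hundreds, 2 tens, 7 ones (place-value notation) → 1×1000 + 3×100 + 2×10 + 7 = 1327 (decimal)
Compare 5892 vs 1327: larger = 5892
5892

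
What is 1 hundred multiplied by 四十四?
Convert 1 hundred (place-value notation) → 1×100 = 100 (decimal)
Convert 四十四 (Chinese numeral) → 4×10 + 4 = 44 (decimal)
Compute 100 × 44 = 4400
4400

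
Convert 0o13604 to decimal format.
Convert 0o13604 (octal) → 1×4096 + 3×512 + 6×64 + 4 = 6020 (decimal)
6020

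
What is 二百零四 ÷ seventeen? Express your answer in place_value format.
Convert 二百零四 (Chinese numeral) → 2×100 + 4 = 204 (decimal)
Convert seventeen (English words) → 17 (decimal)
Compute 204 ÷ 17 = 12
Convert 12 (decimal) → 12 = 1×10 + 2 → 1 ten, 2 ones (place-value notation)
1 ten, 2 ones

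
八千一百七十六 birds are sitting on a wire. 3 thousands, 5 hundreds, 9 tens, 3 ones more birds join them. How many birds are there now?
Convert 八千一百七十六 (Chinese numeral) → 8×1000 + 1×100 + 7×10 + 6 = 8176 (decimal)
Convert 3 thousands, 5 hundreds, 9 tens, 3 ones (place-value notation) → 3×1000 + 5×100 + 9×10 + 3 = 3593 (decimal)
Compute 8176 + 3593 = 11769
11769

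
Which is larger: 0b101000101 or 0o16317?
Convert 0b101000101 (binary) → 256 + 64 + 4 + 1 = 325 (decimal)
Convert 0o16317 (octal) → 1×4096 + 6×512 + 3×64 + 1×8 + 7 = 7375 (decimal)
Compare 325 vs 7375: larger = 7375
7375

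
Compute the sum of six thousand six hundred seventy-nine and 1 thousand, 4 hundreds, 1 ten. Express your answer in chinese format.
Convert six thousand six hundred seventy-nine (English words) → 6×1000 + 6×100 + 79 = 6679 (decimal)
Convert 1 thousand, 4 hundreds, 1 ten (place-value notation) → 1×1000 + 4×100 + 1×10 = 1410 (decimal)
Compute 6679 + 1410 = 8089
Convert 8089 (decimal) → 8089 = 8×1000 + 8×10 + 9 → 八千零八十九 (Chinese numeral)
八千零八十九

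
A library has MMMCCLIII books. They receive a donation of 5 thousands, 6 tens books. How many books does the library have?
Convert MMMCCLIII (Roman numeral) → 1000 + 1000 + 1000 + 100 + 100 + 50 + 1 + 1 + 1 = 3253 (decimal)
Convert 5 thousands, 6 tens (place-value notation) → 5×1000 + 6×10 = 5060 (decimal)
Compute 3253 + 5060 = 8313
8313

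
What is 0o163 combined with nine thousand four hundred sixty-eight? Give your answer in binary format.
Convert 0o163 (octal) → 1×64 + 6×8 + 3 = 115 (decimal)
Convert nine thousand four hundred sixty-eight (English words) → 9×1000 + 4×100 + 68 = 9468 (decimal)
Compute 115 + 9468 = 9583
Convert 9583 (decimal) → 9583 = 8192 + 1024 + 256 + 64 + 32 + 8 + 4 + 2 + 1 → 0b10010101101111 (binary)
0b10010101101111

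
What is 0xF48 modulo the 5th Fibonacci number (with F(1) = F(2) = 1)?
Convert 0xF48 (hexadecimal) → 15×256 + 4×16 + 8 = 3912 (decimal)
Convert the 5th Fibonacci number (with F(1) = F(2) = 1) (Fibonacci index) → 1, 1, 2, 3, 5 → 5 (decimal)
Compute 3912 mod 5 = 2
2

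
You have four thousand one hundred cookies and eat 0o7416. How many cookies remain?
Convert four thousand one hundred (English words) → 4×1000 + 1×100 = 4100 (decimal)
Convert 0o7416 (octal) → 7×512 + 4×64 + 1×8 + 6 = 3854 (decimal)
Compute 4100 - 3854 = 246
246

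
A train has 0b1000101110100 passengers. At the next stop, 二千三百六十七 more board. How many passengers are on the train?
Convert 0b1000101110100 (binary) → 4096 + 256 + 64 + 32 + 16 + 4 = 4468 (decimal)
Convert 二千三百六十七 (Chinese numeral) → 2×1000 + 3×100 + 6×10 + 7 = 2367 (decimal)
Compute 4468 + 2367 = 6835
6835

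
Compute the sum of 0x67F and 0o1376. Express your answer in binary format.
Convert 0x67F (hexadecimal) → 6×256 + 7×16 + 15 = 1663 (decimal)
Convert 0o1376 (octal) → 1×512 + 3×64 + 7×8 + 6 = 766 (decimal)
Compute 1663 + 766 = 2429
Convert 2429 (decimal) → 2429 = 2048 + 256 + 64 + 32 + 16 + 8 + 4 + 1 → 0b100101111101 (binary)
0b100101111101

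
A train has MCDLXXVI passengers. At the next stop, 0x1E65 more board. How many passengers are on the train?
Convert MCDLXXVI (Roman numeral) → 1000 + 400 + 50 + 10 + 10 + 5 + 1 = 1476 (decimal)
Convert 0x1E65 (hexadecimal) → 1×4096 + 14×256 + 6×16 + 5 = 7781 (decimal)
Compute 1476 + 7781 = 9257
9257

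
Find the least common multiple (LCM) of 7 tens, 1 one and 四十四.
Convert 7 tens, 1 one (place-value notation) → 7×10 + 1 = 71 (decimal)
Convert 四十四 (Chinese numeral) → 4×10 + 4 = 44 (decimal)
Compute lcm(71, 44) = 3124
3124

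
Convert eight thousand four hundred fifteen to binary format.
Convert eight thousand four hundred fifteen (English words) → 8×1000 + 4×100 + 15 = 8415 (decimal)
Convert 8415 (decimal) → 8415 = 8192 + 128 + 64 + 16 + 8 + 4 + 2 + 1 → 0b10000011011111 (binary)
0b10000011011111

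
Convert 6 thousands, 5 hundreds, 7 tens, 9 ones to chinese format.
Convert 6 thousands, 5 hundreds, 7 tens, 9 ones (place-value notation) → 6×1000 + 5×100 + 7×10 + 9 = 6579 (decimal)
Convert 6579 (decimal) → 6579 = 6×1000 + 5×100 + 7×10 + 9 → 六千五百七十九 (Chinese numeral)
六千五百七十九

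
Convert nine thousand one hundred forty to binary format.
Convert nine thousand one hundred forty (English words) → 9×1000 + 1×100 + 40 = 9140 (decimal)
Convert 9140 (decimal) → 9140 = 8192 + 512 + 256 + 128 + 32 + 16 + 4 → 0b10001110110100 (binary)
0b10001110110100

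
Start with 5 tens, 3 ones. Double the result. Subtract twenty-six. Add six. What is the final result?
Convert 5 tens, 3 ones (place-value notation) → 5×10 + 3 = 53 (decimal)
Start: 53
53 × 2 = 106
Convert twenty-six (English words) → 26 (decimal)
106 - 26 = 80
Convert six (English words) → 6 (decimal)
80 + 6 = 86
86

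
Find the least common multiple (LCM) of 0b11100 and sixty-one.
Convert 0b11100 (binary) → 16 + 8 + 4 = 28 (decimal)
Convert sixty-one (English words) → 61 (decimal)
Compute lcm(28, 61) = 1708
1708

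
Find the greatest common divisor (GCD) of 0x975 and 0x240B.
Convert 0x975 (hexadecimal) → 9×256 + 7×16 + 5 = 2421 (decimal)
Convert 0x240B (hexadecimal) → 2×4096 + 4×256 + 11 = 9227 (decimal)
Compute gcd(2421, 9227) = 1
1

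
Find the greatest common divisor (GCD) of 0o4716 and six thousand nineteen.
Convert 0o4716 (octal) → 4×512 + 7×64 + 1×8 + 6 = 2510 (decimal)
Convert six thousand nineteen (English words) → 6×1000 + 19 = 6019 (decimal)
Compute gcd(2510, 6019) = 1
1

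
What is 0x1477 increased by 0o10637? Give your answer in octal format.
Convert 0x1477 (hexadecimal) → 1×4096 + 4×256 + 7×16 + 7 = 5239 (decimal)
Convert 0o10637 (octal) → 1×4096 + 6×64 + 3×8 + 7 = 4511 (decimal)
Compute 5239 + 4511 = 9750
Convert 9750 (decimal) → 9750 = 2×4096 + 3×512 + 2×8 + 6 → 0o23026 (octal)
0o23026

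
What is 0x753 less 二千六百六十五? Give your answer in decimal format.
Convert 0x753 (hexadecimal) → 7×256 + 5×16 + 3 = 1875 (decimal)
Convert 二千六百六十五 (Chinese numeral) → 2×1000 + 6×100 + 6×10 + 5 = 2665 (decimal)
Compute 1875 - 2665 = -790
-790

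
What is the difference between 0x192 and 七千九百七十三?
Convert 0x192 (hexadecimal) → 1×256 + 9×16 + 2 = 402 (decimal)
Convert 七千九百七十三 (Chinese numeral) → 7×1000 + 9×100 + 7×10 + 3 = 7973 (decimal)
Difference: |402 - 7973| = 7571
7571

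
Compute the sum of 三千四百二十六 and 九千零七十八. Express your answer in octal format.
Convert 三千四百二十六 (Chinese numeral) → 3×1000 + 4×100 + 2×10 + 6 = 3426 (decimal)
Convert 九千零七十八 (Chinese numeral) → 9×1000 + 7×10 + 8 = 9078 (decimal)
Compute 3426 + 9078 = 12504
Convert 12504 (decimal) → 12504 = 3×4096 + 3×64 + 3×8 → 0o30330 (octal)
0o30330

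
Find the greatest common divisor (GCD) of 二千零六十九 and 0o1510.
Convert 二千零六十九 (Chinese numeral) → 2×1000 + 6×10 + 9 = 2069 (decimal)
Convert 0o1510 (octal) → 1×512 + 5×64 + 1×8 = 840 (decimal)
Compute gcd(2069, 840) = 1
1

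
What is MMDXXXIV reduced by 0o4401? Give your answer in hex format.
Convert MMDXXXIV (Roman numeral) → 1000 + 1000 + 500 + 10 + 10 + 10 + 4 = 2534 (decimal)
Convert 0o4401 (octal) → 4×512 + 4×64 + 1 = 2305 (decimal)
Compute 2534 - 2305 = 229
Convert 229 (decimal) → 229 = 14×16 + 5 → 0xE5 (hexadecimal)
0xE5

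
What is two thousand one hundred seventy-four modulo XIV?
Convert two thousand one hundred seventy-four (English words) → 2×1000 + 1×100 + 74 = 2174 (decimal)
Convert XIV (Roman numeral) → 10 + 4 = 14 (decimal)
Compute 2174 mod 14 = 4
4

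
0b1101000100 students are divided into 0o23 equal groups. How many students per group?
Convert 0b1101000100 (binary) → 512 + 256 + 64 + 4 = 836 (decimal)
Convert 0o23 (octal) → 2×8 + 3 = 19 (decimal)
Compute 836 ÷ 19 = 44
44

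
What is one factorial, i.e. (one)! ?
Convert one (English words) → 1 (decimal)
Compute 1! = 1
1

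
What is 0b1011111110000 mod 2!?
Convert 0b1011111110000 (binary) → 4096 + 1024 + 512 + 256 + 128 + 64 + 32 + 16 = 6128 (decimal)
Convert 2! (factorial) → 2 (decimal)
Compute 6128 mod 2 = 0
0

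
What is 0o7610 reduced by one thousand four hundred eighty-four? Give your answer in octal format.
Convert 0o7610 (octal) → 7×512 + 6×64 + 1×8 = 3976 (decimal)
Convert one thousand four hundred eighty-four (English words) → 1×1000 + 4×100 + 84 = 1484 (decimal)
Compute 3976 - 1484 = 2492
Convert 2492 (decimal) → 2492 = 4×512 + 6×64 + 7×8 + 4 → 0o4674 (octal)
0o4674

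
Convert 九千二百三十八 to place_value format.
Convert 九千二百三十八 (Chinese numeral) → 9×1000 + 2×100 + 3×10 + 8 = 9238 (decimal)
Convert 9238 (decimal) → 9238 = 9×1000 + 2×100 + 3×10 + 8 → 9 thousands, 2 hundreds, 3 tens, 8 ones (place-value notation)
9 thousands, 2 hundreds, 3 tens, 8 ones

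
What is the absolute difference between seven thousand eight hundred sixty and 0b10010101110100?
Convert seven thousand eight hundred sixty (English words) → 7×1000 + 8×100 + 60 = 7860 (decimal)
Convert 0b10010101110100 (binary) → 8192 + 1024 + 256 + 64 + 32 + 16 + 4 = 9588 (decimal)
Compute |7860 - 9588| = 1728
1728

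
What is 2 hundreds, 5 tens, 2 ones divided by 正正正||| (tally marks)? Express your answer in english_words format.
Convert 2 hundreds, 5 tens, 2 ones (place-value notation) → 2×100 + 5×10 + 2 = 252 (decimal)
Convert 正正正||| (tally marks) → 5 + 5 + 5 + 3 = 18 (decimal)
Compute 252 ÷ 18 = 14
Convert 14 (decimal) → fourteen (English words)
fourteen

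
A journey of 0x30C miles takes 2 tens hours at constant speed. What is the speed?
Convert 0x30C (hexadecimal) → 3×256 + 12 = 780 (decimal)
Convert 2 tens (place-value notation) → 2×10 = 20 (decimal)
Compute 780 ÷ 20 = 39
39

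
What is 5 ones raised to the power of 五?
Convert 5 ones (place-value notation) → 5 (decimal)
Convert 五 (Chinese numeral) → 5 (decimal)
Compute 5 ^ 5 = 3125
3125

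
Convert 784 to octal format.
Convert 784 (decimal) → 784 = 1×512 + 4×64 + 2×8 → 0o1420 (octal)
0o1420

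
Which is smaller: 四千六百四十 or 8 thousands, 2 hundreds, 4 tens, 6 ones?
Convert 四千六百四十 (Chinese numeral) → 4×1000 + 6×100 + 4×10 = 4640 (decimal)
Convert 8 thousands, 2 hundreds, 4 tens, 6 ones (place-value notation) → 8×1000 + 2×100 + 4×10 + 6 = 8246 (decimal)
Compare 4640 vs 8246: smaller = 4640
4640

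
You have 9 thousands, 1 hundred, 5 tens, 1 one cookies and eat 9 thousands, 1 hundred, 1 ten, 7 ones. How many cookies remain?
Convert 9 thousands, 1 hundred, 5 tens, 1 one (place-value notation) → 9×1000 + 1×100 + 5×10 + 1 = 9151 (decimal)
Convert 9 thousands, 1 hundred, 1 ten, 7 ones (place-value notation) → 9×1000 + 1×100 + 1×10 + 7 = 9117 (decimal)
Compute 9151 - 9117 = 34
34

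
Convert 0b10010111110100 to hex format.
Convert 0b10010111110100 (binary) → 8192 + 1024 + 256 + 128 + 64 + 32 + 16 + 4 = 9716 (decimal)
Convert 9716 (decimal) → 9716 = 2×4096 + 5×256 + 15×16 + 4 → 0x25F4 (hexadecimal)
0x25F4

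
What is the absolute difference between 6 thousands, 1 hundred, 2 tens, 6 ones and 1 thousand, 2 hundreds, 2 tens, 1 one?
Convert 6 thousands, 1 hundred, 2 tens, 6 ones (place-value notation) → 6×1000 + 1×100 + 2×10 + 6 = 6126 (decimal)
Convert 1 thousand, 2 hundreds, 2 tens, 1 one (place-value notation) → 1×1000 + 2×100 + 2×10 + 1 = 1221 (decimal)
Compute |6126 - 1221| = 4905
4905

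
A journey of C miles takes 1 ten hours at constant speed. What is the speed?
Convert C (Roman numeral) → 100 (decimal)
Convert 1 ten (place-value notation) → 1×10 = 10 (decimal)
Compute 100 ÷ 10 = 10
10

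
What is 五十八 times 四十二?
Convert 五十八 (Chinese numeral) → 5×10 + 8 = 58 (decimal)
Convert 四十二 (Chinese numeral) → 4×10 + 2 = 42 (decimal)
Compute 58 × 42 = 2436
2436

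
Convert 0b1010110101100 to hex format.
Convert 0b1010110101100 (binary) → 4096 + 1024 + 256 + 128 + 32 + 8 + 4 = 5548 (decimal)
Convert 5548 (decimal) → 5548 = 1×4096 + 5×256 + 10×16 + 12 → 0x15AC (hexadecimal)
0x15AC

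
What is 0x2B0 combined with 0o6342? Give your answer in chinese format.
Convert 0x2B0 (hexadecimal) → 2×256 + 11×16 = 688 (decimal)
Convert 0o6342 (octal) → 6×512 + 3×64 + 4×8 + 2 = 3298 (decimal)
Compute 688 + 3298 = 3986
Convert 3986 (decimal) → 3986 = 3×1000 + 9×100 + 8×10 + 6 → 三千九百八十六 (Chinese numeral)
三千九百八十六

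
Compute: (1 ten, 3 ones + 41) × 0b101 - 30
Convert 1 ten, 3 ones (place-value notation) → 1×10 + 3 = 13 (decimal)
Convert 0b101 (binary) → 4 + 1 = 5 (decimal)
Expression in decimal: (13 + 41) × 5 - 30
Parentheses first: 13 + 41 = 54
Multiply: 54 × 5 = 270
Subtract: 270 - 30 = 240
240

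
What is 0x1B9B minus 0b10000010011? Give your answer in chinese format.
Convert 0x1B9B (hexadecimal) → 1×4096 + 11×256 + 9×16 + 11 = 7067 (decimal)
Convert 0b10000010011 (binary) → 1024 + 16 + 2 + 1 = 1043 (decimal)
Compute 7067 - 1043 = 6024
Convert 6024 (decimal) → 6024 = 6×1000 + 2×10 + 4 → 六千零二十四 (Chinese numeral)
六千零二十四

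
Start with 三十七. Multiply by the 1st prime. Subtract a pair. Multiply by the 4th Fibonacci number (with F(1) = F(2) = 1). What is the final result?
Convert 三十七 (Chinese numeral) → 3×10 + 7 = 37 (decimal)
Start: 37
Convert the 1st prime (prime index) → 2 (decimal)
37 × 2 = 74
Convert a pair (colloquial) → 2 (decimal)
74 - 2 = 72
Convert the 4th Fibonacci number (with F(1) = F(2) = 1) (Fibonacci index) → 1, 1, 2, 3 → 3 (decimal)
72 × 3 = 216
216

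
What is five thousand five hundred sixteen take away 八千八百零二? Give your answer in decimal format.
Convert five thousand five hundred sixteen (English words) → 5×1000 + 5×100 + 16 = 5516 (decimal)
Convert 八千八百零二 (Chinese numeral) → 8×1000 + 8×100 + 2 = 8802 (decimal)
Compute 5516 - 8802 = -3286
-3286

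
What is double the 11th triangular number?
The 11th triangular number = 11×12/2 = 66
Compute 66 × 2 = 132
132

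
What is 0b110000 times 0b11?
Convert 0b110000 (binary) → 32 + 16 = 48 (decimal)
Convert 0b11 (binary) → 2 + 1 = 3 (decimal)
Compute 48 × 3 = 144
144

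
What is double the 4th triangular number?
The 4th triangular number = 4×5/2 = 10
Compute 10 × 2 = 20
20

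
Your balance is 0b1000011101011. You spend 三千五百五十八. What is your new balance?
Convert 0b1000011101011 (binary) → 4096 + 128 + 64 + 32 + 8 + 2 + 1 = 4331 (decimal)
Convert 三千五百五十八 (Chinese numeral) → 3×1000 + 5×100 + 5×10 + 8 = 3558 (decimal)
Compute 4331 - 3558 = 773
773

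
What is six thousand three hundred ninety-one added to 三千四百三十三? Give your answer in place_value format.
Convert six thousand three hundred ninety-one (English words) → 6×1000 + 3×100 + 91 = 6391 (decimal)
Convert 三千四百三十三 (Chinese numeral) → 3×1000 + 4×100 + 3×10 + 3 = 3433 (decimal)
Compute 6391 + 3433 = 9824
Convert 9824 (decimal) → 9824 = 9×1000 + 8×100 + 2×10 + 4 → 9 thousands, 8 hundreds, 2 tens, 4 ones (place-value notation)
9 thousands, 8 hundreds, 2 tens, 4 ones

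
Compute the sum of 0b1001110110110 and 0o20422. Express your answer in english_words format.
Convert 0b1001110110110 (binary) → 4096 + 512 + 256 + 128 + 32 + 16 + 4 + 2 = 5046 (decimal)
Convert 0o20422 (octal) → 2×4096 + 4×64 + 2×8 + 2 = 8466 (decimal)
Compute 5046 + 8466 = 13512
Convert 13512 (decimal) → 13512 = 13×1000 + 5×100 + 12 → thirteen thousand five hundred twelve (English words)
thirteen thousand five hundred twelve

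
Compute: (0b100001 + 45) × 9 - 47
Convert 0b100001 (binary) → 32 + 1 = 33 (decimal)
Expression in decimal: (33 + 45) × 9 - 47
Parentheses first: 33 + 45 = 78
Multiply: 78 × 9 = 702
Subtract: 702 - 47 = 655
655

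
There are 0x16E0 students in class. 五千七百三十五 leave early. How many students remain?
Convert 0x16E0 (hexadecimal) → 1×4096 + 6×256 + 14×16 = 5856 (decimal)
Convert 五千七百三十五 (Chinese numeral) → 5×1000 + 7×100 + 3×10 + 5 = 5735 (decimal)
Compute 5856 - 5735 = 121
121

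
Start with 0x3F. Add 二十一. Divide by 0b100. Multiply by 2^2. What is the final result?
Convert 0x3F (hexadecimal) → 3×16 + 15 = 63 (decimal)
Start: 63
Convert 二十一 (Chinese numeral) → 2×10 + 1 = 21 (decimal)
63 + 21 = 84
Convert 0b100 (binary) → 4 (decimal)
84 ÷ 4 = 21
Convert 2^2 (power) → 4 (decimal)
21 × 4 = 84
84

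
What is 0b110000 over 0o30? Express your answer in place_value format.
Convert 0b110000 (binary) → 32 + 16 = 48 (decimal)
Convert 0o30 (octal) → 3×8 = 24 (decimal)
Compute 48 ÷ 24 = 2
Convert 2 (decimal) → 2 ones (place-value notation)
2 ones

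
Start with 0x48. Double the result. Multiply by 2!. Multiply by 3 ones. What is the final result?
Convert 0x48 (hexadecimal) → 4×16 + 8 = 72 (decimal)
Start: 72
72 × 2 = 144
Convert 2! (factorial) → 2 (decimal)
144 × 2 = 288
Convert 3 ones (place-value notation) → 3 (decimal)
288 × 3 = 864
864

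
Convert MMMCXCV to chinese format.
Convert MMMCXCV (Roman numeral) → 1000 + 1000 + 1000 + 100 + 90 + 5 = 3195 (decimal)
Convert 3195 (decimal) → 3195 = 3×1000 + 1×100 + 9×10 + 5 → 三千一百九十五 (Chinese numeral)
三千一百九十五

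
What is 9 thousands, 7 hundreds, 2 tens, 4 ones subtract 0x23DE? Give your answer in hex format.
Convert 9 thousands, 7 hundreds, 2 tens, 4 ones (place-value notation) → 9×1000 + 7×100 + 2×10 + 4 = 9724 (decimal)
Convert 0x23DE (hexadecimal) → 2×4096 + 3×256 + 13×16 + 14 = 9182 (decimal)
Compute 9724 - 9182 = 542
Convert 542 (decimal) → 542 = 2×256 + 1×16 + 14 → 0x21E (hexadecimal)
0x21E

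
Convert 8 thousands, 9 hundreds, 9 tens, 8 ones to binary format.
Convert 8 thousands, 9 hundreds, 9 tens, 8 ones (place-value notation) → 8×1000 + 9×100 + 9×10 + 8 = 8998 (decimal)
Convert 8998 (decimal) → 8998 = 8192 + 512 + 256 + 32 + 4 + 2 → 0b10001100100110 (binary)
0b10001100100110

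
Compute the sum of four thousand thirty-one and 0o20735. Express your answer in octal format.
Convert four thousand thirty-one (English words) → 4×1000 + 31 = 4031 (decimal)
Convert 0o20735 (octal) → 2×4096 + 7×64 + 3×8 + 5 = 8669 (decimal)
Compute 4031 + 8669 = 12700
Convert 12700 (decimal) → 12700 = 3×4096 + 6×64 + 3×8 + 4 → 0o30634 (octal)
0o30634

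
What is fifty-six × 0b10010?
Convert fifty-six (English words) → 56 (decimal)
Convert 0b10010 (binary) → 16 + 2 = 18 (decimal)
Compute 56 × 18 = 1008
1008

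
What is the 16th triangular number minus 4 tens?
The 16th triangular number = 16×17/2 = 136
Convert 4 tens (place-value notation) → 4×10 = 40 (decimal)
Compute 136 - 40 = 96
96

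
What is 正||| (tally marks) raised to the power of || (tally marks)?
Convert 正||| (tally marks) → 5 + 3 = 8 (decimal)
Convert || (tally marks) → 2 (decimal)
Compute 8 ^ 2 = 64
64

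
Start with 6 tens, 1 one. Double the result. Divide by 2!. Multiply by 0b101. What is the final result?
Convert 6 tens, 1 one (place-value notation) → 6×10 + 1 = 61 (decimal)
Start: 61
61 × 2 = 122
Convert 2! (factorial) → 2 (decimal)
122 ÷ 2 = 61
Convert 0b101 (binary) → 4 + 1 = 5 (decimal)
61 × 5 = 305
305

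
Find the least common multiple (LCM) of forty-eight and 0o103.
Convert forty-eight (English words) → 48 (decimal)
Convert 0o103 (octal) → 1×64 + 3 = 67 (decimal)
Compute lcm(48, 67) = 3216
3216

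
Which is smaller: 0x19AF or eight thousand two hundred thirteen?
Convert 0x19AF (hexadecimal) → 1×4096 + 9×256 + 10×16 + 15 = 6575 (decimal)
Convert eight thousand two hundred thirteen (English words) → 8×1000 + 2×100 + 13 = 8213 (decimal)
Compare 6575 vs 8213: smaller = 6575
6575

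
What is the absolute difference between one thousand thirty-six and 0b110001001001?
Convert one thousand thirty-six (English words) → 1×1000 + 36 = 1036 (decimal)
Convert 0b110001001001 (binary) → 2048 + 1024 + 64 + 8 + 1 = 3145 (decimal)
Compute |1036 - 3145| = 2109
2109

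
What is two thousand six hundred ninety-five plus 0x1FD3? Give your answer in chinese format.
Convert two thousand six hundred ninety-five (English words) → 2×1000 + 6×100 + 95 = 2695 (decimal)
Convert 0x1FD3 (hexadecimal) → 1×4096 + 15×256 + 13×16 + 3 = 8147 (decimal)
Compute 2695 + 8147 = 10842
Convert 10842 (decimal) → 10842 = 1×10000 + 8×100 + 4×10 + 2 → 一万零八百四十二 (Chinese numeral)
一万零八百四十二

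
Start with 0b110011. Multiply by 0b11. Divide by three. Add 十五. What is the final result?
Convert 0b110011 (binary) → 32 + 16 + 2 + 1 = 51 (decimal)
Start: 51
Convert 0b11 (binary) → 2 + 1 = 3 (decimal)
51 × 3 = 153
Convert three (English words) → 3 (decimal)
153 ÷ 3 = 51
Convert 十五 (Chinese numeral) → 1×10 + 5 = 15 (decimal)
51 + 15 = 66
66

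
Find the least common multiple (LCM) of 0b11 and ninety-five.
Convert 0b11 (binary) → 2 + 1 = 3 (decimal)
Convert ninety-five (English words) → 95 (decimal)
Compute lcm(3, 95) = 285
285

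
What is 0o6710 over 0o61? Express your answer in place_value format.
Convert 0o6710 (octal) → 6×512 + 7×64 + 1×8 = 3528 (decimal)
Convert 0o61 (octal) → 6×8 + 1 = 49 (decimal)
Compute 3528 ÷ 49 = 72
Convert 72 (decimal) → 72 = 7×10 + 2 → 7 tens, 2 ones (place-value notation)
7 tens, 2 ones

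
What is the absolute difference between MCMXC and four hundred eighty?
Convert MCMXC (Roman numeral) → 1000 + 900 + 90 = 1990 (decimal)
Convert four hundred eighty (English words) → 4×100 + 80 = 480 (decimal)
Compute |1990 - 480| = 1510
1510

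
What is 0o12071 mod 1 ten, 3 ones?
Convert 0o12071 (octal) → 1×4096 + 2×512 + 7×8 + 1 = 5177 (decimal)
Convert 1 ten, 3 ones (place-value notation) → 1×10 + 3 = 13 (decimal)
Compute 5177 mod 13 = 3
3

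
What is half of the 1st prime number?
The 1st prime number = 2
Compute 2 ÷ 2 = 1
1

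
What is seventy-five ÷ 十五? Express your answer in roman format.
Convert seventy-five (English words) → 75 (decimal)
Convert 十五 (Chinese numeral) → 1×10 + 5 = 15 (decimal)
Compute 75 ÷ 15 = 5
Convert 5 (decimal) → V (Roman numeral)
V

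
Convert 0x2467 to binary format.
Convert 0x2467 (hexadecimal) → 2×4096 + 4×256 + 6×16 + 7 = 9319 (decimal)
Convert 9319 (decimal) → 9319 = 8192 + 1024 + 64 + 32 + 4 + 2 + 1 → 0b10010001100111 (binary)
0b10010001100111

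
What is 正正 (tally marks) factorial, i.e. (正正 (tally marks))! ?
Convert 正正 (tally marks) → 5 + 5 = 10 (decimal)
Compute 10! = 3628800
3628800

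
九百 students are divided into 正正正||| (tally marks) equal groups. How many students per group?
Convert 九百 (Chinese numeral) → 9×100 = 900 (decimal)
Convert 正正正||| (tally marks) → 5 + 5 + 5 + 3 = 18 (decimal)
Compute 900 ÷ 18 = 50
50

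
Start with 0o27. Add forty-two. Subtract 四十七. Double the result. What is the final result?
Convert 0o27 (octal) → 2×8 + 7 = 23 (decimal)
Start: 23
Convert forty-two (English words) → 42 (decimal)
23 + 42 = 65
Convert 四十七 (Chinese numeral) → 4×10 + 7 = 47 (decimal)
65 - 47 = 18
18 × 2 = 36
36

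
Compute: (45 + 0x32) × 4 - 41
Convert 0x32 (hexadecimal) → 3×16 + 2 = 50 (decimal)
Expression in decimal: (45 + 50) × 4 - 41
Parentheses first: 45 + 50 = 95
Multiply: 95 × 4 = 380
Subtract: 380 - 41 = 339
339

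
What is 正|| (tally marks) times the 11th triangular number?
Convert 正|| (tally marks) → 5 + 2 = 7 (decimal)
Convert the 11th triangular number (triangular index) → 11×12/2 = 66 (decimal)
Compute 7 × 66 = 462
462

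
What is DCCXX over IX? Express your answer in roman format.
Convert DCCXX (Roman numeral) → 500 + 100 + 100 + 10 + 10 = 720 (decimal)
Convert IX (Roman numeral) → 9 (decimal)
Compute 720 ÷ 9 = 80
Convert 80 (decimal) → 80 = 50 + 10 + 10 + 10 → LXXX (Roman numeral)
LXXX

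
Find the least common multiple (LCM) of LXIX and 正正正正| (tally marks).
Convert LXIX (Roman numeral) → 50 + 10 + 9 = 69 (decimal)
Convert 正正正正| (tally marks) → 5 + 5 + 5 + 5 + 1 = 21 (decimal)
Compute lcm(69, 21) = 483
483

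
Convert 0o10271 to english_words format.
Convert 0o10271 (octal) → 1×4096 + 2×64 + 7×8 + 1 = 4281 (decimal)
Convert 4281 (decimal) → 4281 = 4×1000 + 2×100 + 81 → four thousand two hundred eighty-one (English words)
four thousand two hundred eighty-one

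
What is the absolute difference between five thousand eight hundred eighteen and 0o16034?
Convert five thousand eight hundred eighteen (English words) → 5×1000 + 8×100 + 18 = 5818 (decimal)
Convert 0o16034 (octal) → 1×4096 + 6×512 + 3×8 + 4 = 7196 (decimal)
Compute |5818 - 7196| = 1378
1378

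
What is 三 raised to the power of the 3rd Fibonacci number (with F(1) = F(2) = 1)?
Convert 三 (Chinese numeral) → 3 (decimal)
Convert the 3rd Fibonacci number (with F(1) = F(2) = 1) (Fibonacci index) → 1, 1, 2 → 2 (decimal)
Compute 3 ^ 2 = 9
9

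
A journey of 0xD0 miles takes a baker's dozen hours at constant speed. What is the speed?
Convert 0xD0 (hexadecimal) → 13×16 = 208 (decimal)
Convert a baker's dozen (colloquial) → 13 (decimal)
Compute 208 ÷ 13 = 16
16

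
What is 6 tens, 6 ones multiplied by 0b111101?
Convert 6 tens, 6 ones (place-value notation) → 6×10 + 6 = 66 (decimal)
Convert 0b111101 (binary) → 32 + 16 + 8 + 4 + 1 = 61 (decimal)
Compute 66 × 61 = 4026
4026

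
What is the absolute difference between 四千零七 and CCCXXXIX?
Convert 四千零七 (Chinese numeral) → 4×1000 + 7 = 4007 (decimal)
Convert CCCXXXIX (Roman numeral) → 100 + 100 + 100 + 10 + 10 + 10 + 9 = 339 (decimal)
Compute |4007 - 339| = 3668
3668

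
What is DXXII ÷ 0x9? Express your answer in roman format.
Convert DXXII (Roman numeral) → 500 + 10 + 10 + 1 + 1 = 522 (decimal)
Convert 0x9 (hexadecimal) → 9 (decimal)
Compute 522 ÷ 9 = 58
Convert 58 (decimal) → 58 = 50 + 5 + 1 + 1 + 1 → LVIII (Roman numeral)
LVIII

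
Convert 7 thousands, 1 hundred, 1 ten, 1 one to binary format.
Convert 7 thousands, 1 hundred, 1 ten, 1 one (place-value notation) → 7×1000 + 1×100 + 1×10 + 1 = 7111 (decimal)
Convert 7111 (decimal) → 7111 = 4096 + 2048 + 512 + 256 + 128 + 64 + 4 + 2 + 1 → 0b1101111000111 (binary)
0b1101111000111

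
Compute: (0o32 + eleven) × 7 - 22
Convert 0o32 (octal) → 3×8 + 2 = 26 (decimal)
Convert eleven (English words) → 11 (decimal)
Expression in decimal: (26 + 11) × 7 - 22
Parentheses first: 26 + 11 = 37
Multiply: 37 × 7 = 259
Subtract: 259 - 22 = 237
237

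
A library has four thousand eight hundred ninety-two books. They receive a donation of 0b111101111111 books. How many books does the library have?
Convert four thousand eight hundred ninety-two (English words) → 4×1000 + 8×100 + 92 = 4892 (decimal)
Convert 0b111101111111 (binary) → 2048 + 1024 + 512 + 256 + 64 + 32 + 16 + 8 + 4 + 2 + 1 = 3967 (decimal)
Compute 4892 + 3967 = 8859
8859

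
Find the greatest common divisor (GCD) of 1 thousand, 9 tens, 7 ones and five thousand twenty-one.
Convert 1 thousand, 9 tens, 7 ones (place-value notation) → 1×1000 + 9×10 + 7 = 1097 (decimal)
Convert five thousand twenty-one (English words) → 5×1000 + 21 = 5021 (decimal)
Compute gcd(1097, 5021) = 1
1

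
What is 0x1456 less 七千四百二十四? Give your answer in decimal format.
Convert 0x1456 (hexadecimal) → 1×4096 + 4×256 + 5×16 + 6 = 5206 (decimal)
Convert 七千四百二十四 (Chinese numeral) → 7×1000 + 4×100 + 2×10 + 4 = 7424 (decimal)
Compute 5206 - 7424 = -2218
-2218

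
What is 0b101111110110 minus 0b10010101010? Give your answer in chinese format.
Convert 0b101111110110 (binary) → 2048 + 512 + 256 + 128 + 64 + 32 + 16 + 4 + 2 = 3062 (decimal)
Convert 0b10010101010 (binary) → 1024 + 128 + 32 + 8 + 2 = 1194 (decimal)
Compute 3062 - 1194 = 1868
Convert 1868 (decimal) → 1868 = 1×1000 + 8×100 + 6×10 + 8 → 一千八百六十八 (Chinese numeral)
一千八百六十八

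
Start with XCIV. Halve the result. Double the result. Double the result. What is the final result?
Convert XCIV (Roman numeral) → 90 + 4 = 94 (decimal)
Start: 94
94 ÷ 2 = 47
47 × 2 = 94
94 × 2 = 188
188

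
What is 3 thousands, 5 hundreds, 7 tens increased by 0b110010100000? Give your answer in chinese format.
Convert 3 thousands, 5 hundreds, 7 tens (place-value notation) → 3×1000 + 5×100 + 7×10 = 3570 (decimal)
Convert 0b110010100000 (binary) → 2048 + 1024 + 128 + 32 = 3232 (decimal)
Compute 3570 + 3232 = 6802
Convert 6802 (decimal) → 6802 = 6×1000 + 8×100 + 2 → 六千八百零二 (Chinese numeral)
六千八百零二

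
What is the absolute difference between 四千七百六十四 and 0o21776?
Convert 四千七百六十四 (Chinese numeral) → 4×1000 + 7×100 + 6×10 + 4 = 4764 (decimal)
Convert 0o21776 (octal) → 2×4096 + 1×512 + 7×64 + 7×8 + 6 = 9214 (decimal)
Compute |4764 - 9214| = 4450
4450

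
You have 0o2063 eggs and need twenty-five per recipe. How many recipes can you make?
Convert 0o2063 (octal) → 2×512 + 6×8 + 3 = 1075 (decimal)
Convert twenty-five (English words) → 25 (decimal)
Compute 1075 ÷ 25 = 43
43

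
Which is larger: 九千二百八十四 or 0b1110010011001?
Convert 九千二百八十四 (Chinese numeral) → 9×1000 + 2×100 + 8×10 + 4 = 9284 (decimal)
Convert 0b1110010011001 (binary) → 4096 + 2048 + 1024 + 128 + 16 + 8 + 1 = 7321 (decimal)
Compare 9284 vs 7321: larger = 9284
9284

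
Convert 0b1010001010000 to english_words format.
Convert 0b1010001010000 (binary) → 4096 + 1024 + 64 + 16 = 5200 (decimal)
Convert 5200 (decimal) → 5200 = 5×1000 + 2×100 → five thousand two hundred (English words)
five thousand two hundred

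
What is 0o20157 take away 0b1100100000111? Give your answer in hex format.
Convert 0o20157 (octal) → 2×4096 + 1×64 + 5×8 + 7 = 8303 (decimal)
Convert 0b1100100000111 (binary) → 4096 + 2048 + 256 + 4 + 2 + 1 = 6407 (decimal)
Compute 8303 - 6407 = 1896
Convert 1896 (decimal) → 1896 = 7×256 + 6×16 + 8 → 0x768 (hexadecimal)
0x768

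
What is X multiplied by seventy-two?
Convert X (Roman numeral) → 10 (decimal)
Convert seventy-two (English words) → 72 (decimal)
Compute 10 × 72 = 720
720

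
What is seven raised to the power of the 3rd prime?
Convert seven (English words) → 7 (decimal)
Convert the 3rd prime (prime index) → 5 (decimal)
Compute 7 ^ 5 = 16807
16807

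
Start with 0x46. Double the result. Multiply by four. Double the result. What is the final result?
Convert 0x46 (hexadecimal) → 4×16 + 6 = 70 (decimal)
Start: 70
70 × 2 = 140
Convert four (English words) → 4 (decimal)
140 × 4 = 560
560 × 2 = 1120
1120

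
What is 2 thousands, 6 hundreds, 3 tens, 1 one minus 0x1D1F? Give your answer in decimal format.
Convert 2 thousands, 6 hundreds, 3 tens, 1 one (place-value notation) → 2×1000 + 6×100 + 3×10 + 1 = 2631 (decimal)
Convert 0x1D1F (hexadecimal) → 1×4096 + 13×256 + 1×16 + 15 = 7455 (decimal)
Compute 2631 - 7455 = -4824
-4824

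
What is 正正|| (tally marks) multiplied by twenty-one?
Convert 正正|| (tally marks) → 5 + 5 + 2 = 12 (decimal)
Convert twenty-one (English words) → 21 (decimal)
Compute 12 × 21 = 252
252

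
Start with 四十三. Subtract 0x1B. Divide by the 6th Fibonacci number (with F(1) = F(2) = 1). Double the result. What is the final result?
Convert 四十三 (Chinese numeral) → 4×10 + 3 = 43 (decimal)
Start: 43
Convert 0x1B (hexadecimal) → 1×16 + 11 = 27 (decimal)
43 - 27 = 16
Convert the 6th Fibonacci number (with F(1) = F(2) = 1) (Fibonacci index) → 1, 1, 2, 3, 5, 8 → 8 (decimal)
16 ÷ 8 = 2
2 × 2 = 4
4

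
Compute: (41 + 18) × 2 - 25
Parentheses first: 41 + 18 = 59
Multiply: 59 × 2 = 118
Subtract: 118 - 25 = 93
93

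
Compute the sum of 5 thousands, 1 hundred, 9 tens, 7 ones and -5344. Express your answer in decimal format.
Convert 5 thousands, 1 hundred, 9 tens, 7 ones (place-value notation) → 5×1000 + 1×100 + 9×10 + 7 = 5197 (decimal)
Compute 5197 + -5344 = -147
-147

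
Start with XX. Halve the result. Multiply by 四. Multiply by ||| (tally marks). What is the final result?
Convert XX (Roman numeral) → 10 + 10 = 20 (decimal)
Start: 20
20 ÷ 2 = 10
Convert 四 (Chinese numeral) → 4 (decimal)
10 × 4 = 40
Convert ||| (tally marks) → 3 (decimal)
40 × 3 = 120
120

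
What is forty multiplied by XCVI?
Convert forty (English words) → 40 (decimal)
Convert XCVI (Roman numeral) → 90 + 5 + 1 = 96 (decimal)
Compute 40 × 96 = 3840
3840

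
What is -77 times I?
Convert I (Roman numeral) → 1 (decimal)
Compute -77 × 1 = -77
-77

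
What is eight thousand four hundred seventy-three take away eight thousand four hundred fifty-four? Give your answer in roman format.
Convert eight thousand four hundred seventy-three (English words) → 8×1000 + 4×100 + 73 = 8473 (decimal)
Convert eight thousand four hundred fifty-four (English words) → 8×1000 + 4×100 + 54 = 8454 (decimal)
Compute 8473 - 8454 = 19
Convert 19 (decimal) → 19 = 10 + 9 → XIX (Roman numeral)
XIX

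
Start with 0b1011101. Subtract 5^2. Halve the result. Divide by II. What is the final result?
Convert 0b1011101 (binary) → 64 + 16 + 8 + 4 + 1 = 93 (decimal)
Start: 93
Convert 5^2 (power) → 25 (decimal)
93 - 25 = 68
68 ÷ 2 = 34
Convert II (Roman numeral) → 1 + 1 = 2 (decimal)
34 ÷ 2 = 17
17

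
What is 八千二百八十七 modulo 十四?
Convert 八千二百八十七 (Chinese numeral) → 8×1000 + 2×100 + 8×10 + 7 = 8287 (decimal)
Convert 十四 (Chinese numeral) → 1×10 + 4 = 14 (decimal)
Compute 8287 mod 14 = 13
13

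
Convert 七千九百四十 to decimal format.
Convert 七千九百四十 (Chinese numeral) → 7×1000 + 9×100 + 4×10 = 7940 (decimal)
7940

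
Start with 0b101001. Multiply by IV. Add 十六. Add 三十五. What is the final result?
Convert 0b101001 (binary) → 32 + 8 + 1 = 41 (decimal)
Start: 41
Convert IV (Roman numeral) → 4 (decimal)
41 × 4 = 164
Convert 十六 (Chinese numeral) → 1×10 + 6 = 16 (decimal)
164 + 16 = 180
Convert 三十五 (Chinese numeral) → 3×10 + 5 = 35 (decimal)
180 + 35 = 215
215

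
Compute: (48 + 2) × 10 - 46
Parentheses first: 48 + 2 = 50
Multiply: 50 × 10 = 500
Subtract: 500 - 46 = 454
454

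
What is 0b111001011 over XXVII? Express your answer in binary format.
Convert 0b111001011 (binary) → 256 + 128 + 64 + 8 + 2 + 1 = 459 (decimal)
Convert XXVII (Roman numeral) → 10 + 10 + 5 + 1 + 1 = 27 (decimal)
Compute 459 ÷ 27 = 17
Convert 17 (decimal) → 17 = 16 + 1 → 0b10001 (binary)
0b10001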